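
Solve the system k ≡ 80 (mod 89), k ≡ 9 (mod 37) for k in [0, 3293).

1415

89⁻¹ mod 37: 89×5 ≡ 1 (mod 37), so 89⁻¹ ≡ 5.
k = 80 + 89×((9 − 80)×5 mod 37) = 80 + 89×15 = 1415.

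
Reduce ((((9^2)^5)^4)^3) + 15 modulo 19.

3

(9)^2 ≡ 5 (mod 19)
(5)^5 ≡ 9 (mod 19)
(9)^4 ≡ 6 (mod 19)
(6)^3 ≡ 7 (mod 19)
7 + 15 = 22 ≡ 3 (mod 19)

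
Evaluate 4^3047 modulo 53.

17

3047 in binary is 101111100111, i.e. 3047 = 2048 + 512 + 256 + 128 + 64 + 32 + 4 + 2 + 1.
4^1 ≡ 4 (mod 53)
4^2 ≡ 4^2 = 16 (mod 53)
4^4 ≡ 16^2 = 256 ≡ 44 (mod 53)
4^8 ≡ 44^2 = 1936 ≡ 28 (mod 53)
4^16 ≡ 28^2 = 784 ≡ 42 (mod 53)
4^32 ≡ 42^2 = 1764 ≡ 15 (mod 53)
4^64 ≡ 15^2 = 225 ≡ 13 (mod 53)
4^128 ≡ 13^2 = 169 ≡ 10 (mod 53)
4^256 ≡ 10^2 = 100 ≡ 47 (mod 53)
4^512 ≡ 47^2 = 2209 ≡ 36 (mod 53)
4^1024 ≡ 36^2 = 1296 ≡ 24 (mod 53)
4^2048 ≡ 24^2 = 576 ≡ 46 (mod 53)
4^3047 = 4^2048 * 4^512 * 4^256 * 4^128 * 4^64 * 4^32 * 4^4 * 4^2 * 4^1 ≡ 46 * 36 * 47 * 10 * 13 * 15 * 44 * 16 * 4 (mod 53).
Accumulate the product:
46 * 36 = 1656 ≡ 13
13 * 47 = 611 ≡ 28
28 * 10 = 280 ≡ 15
15 * 13 = 195 ≡ 36
36 * 15 = 540 ≡ 10
10 * 44 = 440 ≡ 16
16 * 16 = 256 ≡ 44
44 * 4 = 176 ≡ 17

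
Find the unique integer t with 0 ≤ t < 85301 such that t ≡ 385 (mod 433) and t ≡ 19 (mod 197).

55376

433⁻¹ mod 197: 433×96 ≡ 1 (mod 197), so 433⁻¹ ≡ 96.
t = 385 + 433×((19 − 385)×96 mod 197) = 385 + 433×127 = 55376.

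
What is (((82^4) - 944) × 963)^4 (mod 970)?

(82)^4 ≡ 476 (mod 970)
476 - 944 = -468 ≡ 502 (mod 970)
502 × 963 = 483426 ≡ 366 (mod 970)
(366)^4 ≡ 486 (mod 970)

486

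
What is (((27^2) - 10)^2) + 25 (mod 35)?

1

(27)^2 ≡ 29 (mod 35)
29 - 10 = 19
(19)^2 ≡ 11 (mod 35)
11 + 25 = 36 ≡ 1 (mod 35)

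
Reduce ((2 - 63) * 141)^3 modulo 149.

83

2 - 63 = -61 ≡ 88 (mod 149)
88 * 141 = 12408 ≡ 41 (mod 149)
(41)^3 ≡ 83 (mod 149)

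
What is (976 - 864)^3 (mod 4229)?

976 - 864 = 112
(112)^3 ≡ 900 (mod 4229)

900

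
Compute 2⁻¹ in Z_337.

169

Apply the Euclidean algorithm and back-substitute:
337 = 168*2 + 1
2 = 2*1 + 0
gcd(2, 337) = 1, so the inverse exists.
Back-substitute for 1:
1 = 1*337 − 168*2
So 2⁻¹ ≡ −168 ≡ 169 (mod 337).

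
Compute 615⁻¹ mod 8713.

8713 = 14×615 + 103
615 = 5×103 + 100
103 = 1×100 + 3
100 = 33×3 + 1
3 = 3×1 + 0
gcd(615, 8713) = 1, so the inverse exists.
Bézout: 1 = −203×8713 + 2876×615.
So 615⁻¹ ≡ 2876 (mod 8713).

2876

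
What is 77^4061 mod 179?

Compute successive squares:
77^1 ≡ 77 (mod 179)
77^2 ≡ 77^2 = 5929 ≡ 22 (mod 179)
77^4 ≡ 22^2 = 484 ≡ 126 (mod 179)
77^8 ≡ 126^2 = 15876 ≡ 124 (mod 179)
77^16 ≡ 124^2 = 15376 ≡ 161 (mod 179)
77^32 ≡ 161^2 = 25921 ≡ 145 (mod 179)
77^64 ≡ 145^2 = 21025 ≡ 82 (mod 179)
77^128 ≡ 82^2 = 6724 ≡ 101 (mod 179)
77^256 ≡ 101^2 = 10201 ≡ 177 (mod 179)
77^512 ≡ 177^2 = 31329 ≡ 4 (mod 179)
77^1024 ≡ 4^2 = 16 (mod 179)
77^2048 ≡ 16^2 = 256 ≡ 77 (mod 179)
77^4061 = 77^2048 * 77^1024 * 77^512 * 77^256 * 77^128 * 77^64 * 77^16 * 77^8 * 77^4 * 77^1 ≡ 77 * 16 * 4 * 177 * 101 * 82 * 161 * 124 * 126 * 77 (mod 179).
Accumulate the product:
77 * 16 = 1232 ≡ 158
158 * 4 = 632 ≡ 95
95 * 177 = 16815 ≡ 168
168 * 101 = 16968 ≡ 142
142 * 82 = 11644 ≡ 9
9 * 161 = 1449 ≡ 17
17 * 124 = 2108 ≡ 139
139 * 126 = 17514 ≡ 151
151 * 77 = 11627 ≡ 171

171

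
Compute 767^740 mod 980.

261

By square-and-multiply:
740 in binary is 1011100100, i.e. 740 = 512 + 128 + 64 + 32 + 4.
767^1 ≡ 767 (mod 980)
767^2 ≡ 767^2 = 588289 ≡ 289 (mod 980)
767^4 ≡ 289^2 = 83521 ≡ 221 (mod 980)
767^8 ≡ 221^2 = 48841 ≡ 821 (mod 980)
767^16 ≡ 821^2 = 674041 ≡ 781 (mod 980)
767^32 ≡ 781^2 = 609961 ≡ 401 (mod 980)
767^64 ≡ 401^2 = 160801 ≡ 81 (mod 980)
767^128 ≡ 81^2 = 6561 ≡ 681 (mod 980)
767^256 ≡ 681^2 = 463761 ≡ 221 (mod 980)
767^512 ≡ 221^2 = 48841 ≡ 821 (mod 980)
767^740 = 767^512 × 767^128 × 767^64 × 767^32 × 767^4 ≡ 821 × 681 × 81 × 401 × 221 (mod 980).
Accumulate the product:
821 × 681 = 559101 ≡ 501
501 × 81 = 40581 ≡ 401
401 × 401 = 160801 ≡ 81
81 × 221 = 17901 ≡ 261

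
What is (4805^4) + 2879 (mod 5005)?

(4805)^4 ≡ 1600 (mod 5005)
1600 + 2879 = 4479

4479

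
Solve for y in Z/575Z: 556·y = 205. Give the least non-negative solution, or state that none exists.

gcd(556, 575) = 1, so a unique solution mod 575 exists.
556⁻¹ ≡ 121 (mod 575).
y ≡ 121·205 ≡ 80 (mod 575).

80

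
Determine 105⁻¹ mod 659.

477

Apply the Euclidean algorithm and back-substitute:
659 = 6·105 + 29
105 = 3·29 + 18
29 = 1·18 + 11
18 = 1·11 + 7
11 = 1·7 + 4
7 = 1·4 + 3
4 = 1·3 + 1
3 = 3·1 + 0
gcd(105, 659) = 1, so the inverse exists.
Bézout: 1 = 29·659 − 182·105.
So 105⁻¹ ≡ −182 ≡ 477 (mod 659).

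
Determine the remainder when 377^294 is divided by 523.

472

By square-and-multiply:
377^1 ≡ 377 (mod 523)
377^2 ≡ 377^2 = 142129 ≡ 396 (mod 523)
377^4 ≡ 396^2 = 156816 ≡ 439 (mod 523)
377^8 ≡ 439^2 = 192721 ≡ 257 (mod 523)
377^16 ≡ 257^2 = 66049 ≡ 151 (mod 523)
377^32 ≡ 151^2 = 22801 ≡ 312 (mod 523)
377^64 ≡ 312^2 = 97344 ≡ 66 (mod 523)
377^128 ≡ 66^2 = 4356 ≡ 172 (mod 523)
377^256 ≡ 172^2 = 29584 ≡ 296 (mod 523)
377^294 = 377^256 × 377^32 × 377^4 × 377^2 ≡ 296 × 312 × 439 × 396 (mod 523).
Accumulate the product:
296 × 312 = 92352 ≡ 304
304 × 439 = 133456 ≡ 91
91 × 396 = 36036 ≡ 472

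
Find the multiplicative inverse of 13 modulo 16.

16 = 1*13 + 3
13 = 4*3 + 1
3 = 3*1 + 0
gcd(13, 16) = 1, so the inverse exists.
Bézout: 1 = −4*16 + 5*13.
So 13⁻¹ ≡ 5 (mod 16).

5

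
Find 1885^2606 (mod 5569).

Compute successive squares:
2606 in binary is 101000101110, i.e. 2606 = 2048 + 512 + 32 + 8 + 4 + 2.
1885^1 ≡ 1885 (mod 5569)
1885^2 ≡ 1885^2 = 3553225 ≡ 203 (mod 5569)
1885^4 ≡ 203^2 = 41209 ≡ 2226 (mod 5569)
1885^8 ≡ 2226^2 = 4955076 ≡ 4235 (mod 5569)
1885^16 ≡ 4235^2 = 17935225 ≡ 3045 (mod 5569)
1885^32 ≡ 3045^2 = 9272025 ≡ 5209 (mod 5569)
1885^64 ≡ 5209^2 = 27133681 ≡ 1513 (mod 5569)
1885^128 ≡ 1513^2 = 2289169 ≡ 310 (mod 5569)
1885^256 ≡ 310^2 = 96100 ≡ 1427 (mod 5569)
1885^512 ≡ 1427^2 = 2036329 ≡ 3644 (mod 5569)
1885^1024 ≡ 3644^2 = 13278736 ≡ 2240 (mod 5569)
1885^2048 ≡ 2240^2 = 5017600 ≡ 5500 (mod 5569)
1885^2606 = 1885^2048 · 1885^512 · 1885^32 · 1885^8 · 1885^4 · 1885^2 ≡ 5500 · 3644 · 5209 · 4235 · 2226 · 203 (mod 5569).
Accumulate the product:
5500 · 3644 = 20042000 ≡ 4738
4738 · 5209 = 24680242 ≡ 4003
4003 · 4235 = 16952705 ≡ 669
669 · 2226 = 1489194 ≡ 2271
2271 · 203 = 461013 ≡ 4355

4355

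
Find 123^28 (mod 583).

Compute successive squares:
28 in binary is 11100, i.e. 28 = 16 + 8 + 4.
123^1 ≡ 123 (mod 583)
123^2 ≡ 123^2 = 15129 ≡ 554 (mod 583)
123^4 ≡ 554^2 = 306916 ≡ 258 (mod 583)
123^8 ≡ 258^2 = 66564 ≡ 102 (mod 583)
123^16 ≡ 102^2 = 10404 ≡ 493 (mod 583)
123^28 = 123^16 × 123^8 × 123^4 ≡ 493 × 102 × 258 (mod 583).
Accumulate the product:
493 × 102 = 50286 ≡ 148
148 × 258 = 38184 ≡ 289

289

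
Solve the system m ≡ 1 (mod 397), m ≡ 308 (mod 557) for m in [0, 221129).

397⁻¹ mod 557: 397×463 ≡ 1 (mod 557), so 397⁻¹ ≡ 463.
m = 1 + 397×((308 − 1)×463 mod 557) = 1 + 397×106 = 42083.

42083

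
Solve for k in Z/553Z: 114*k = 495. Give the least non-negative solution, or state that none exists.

48

gcd(114, 553) = 1, so a unique solution mod 553 exists.
114⁻¹ ≡ 228 (mod 553).
k ≡ 228*495 ≡ 48 (mod 553).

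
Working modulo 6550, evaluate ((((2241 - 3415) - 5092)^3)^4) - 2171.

2241 - 3415 = -1174 ≡ 5376 (mod 6550)
5376 - 5092 = 284
(284)^3 ≡ 954 (mod 6550)
(954)^4 ≡ 206 (mod 6550)
206 - 2171 = -1965 ≡ 4585 (mod 6550)

4585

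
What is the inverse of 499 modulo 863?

863 = 1×499 + 364
499 = 1×364 + 135
364 = 2×135 + 94
135 = 1×94 + 41
94 = 2×41 + 12
41 = 3×12 + 5
12 = 2×5 + 2
5 = 2×2 + 1
2 = 2×1 + 0
gcd(499, 863) = 1, so the inverse exists.
Bézout: 1 = −207×863 + 358×499.
So 499⁻¹ ≡ 358 (mod 863).

358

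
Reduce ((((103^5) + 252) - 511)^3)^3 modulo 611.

546

(103)^5 ≡ 64 (mod 611)
64 + 252 = 316
316 - 511 = -195 ≡ 416 (mod 611)
(416)^3 ≡ 221 (mod 611)
(221)^3 ≡ 546 (mod 611)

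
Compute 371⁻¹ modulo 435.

401

435 = 1*371 + 64
371 = 5*64 + 51
64 = 1*51 + 13
51 = 3*13 + 12
13 = 1*12 + 1
12 = 12*1 + 0
gcd(371, 435) = 1, so the inverse exists.
Bézout: 1 = 29*435 − 34*371.
So 371⁻¹ ≡ −34 ≡ 401 (mod 435).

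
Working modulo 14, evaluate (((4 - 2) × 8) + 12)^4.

0

4 - 2 = 2
2 × 8 = 16 ≡ 2 (mod 14)
2 + 12 = 14 ≡ 0 (mod 14)
(0)^4 ≡ 0 (mod 14)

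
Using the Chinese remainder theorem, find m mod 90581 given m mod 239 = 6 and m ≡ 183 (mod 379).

14585

239⁻¹ mod 379: 239·268 ≡ 1 (mod 379), so 239⁻¹ ≡ 268.
m = 6 + 239·((183 − 6)·268 mod 379) = 6 + 239·61 = 14585.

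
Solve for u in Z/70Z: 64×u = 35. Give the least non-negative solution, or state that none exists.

no solution

gcd(64, 70) = 2, and 2 does not divide 35.
So the congruence has no solution.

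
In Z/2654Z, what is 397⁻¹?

361

2654 = 6×397 + 272
397 = 1×272 + 125
272 = 2×125 + 22
125 = 5×22 + 15
22 = 1×15 + 7
15 = 2×7 + 1
7 = 7×1 + 0
gcd(397, 2654) = 1, so the inverse exists.
Bézout: 1 = −54×2654 + 361×397.
So 397⁻¹ ≡ 361 (mod 2654).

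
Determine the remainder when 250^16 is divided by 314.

46

Compute successive squares:
250^1 ≡ 250 (mod 314)
250^2 ≡ 250^2 = 62500 ≡ 14 (mod 314)
250^4 ≡ 14^2 = 196 (mod 314)
250^8 ≡ 196^2 = 38416 ≡ 108 (mod 314)
250^16 ≡ 108^2 = 11664 ≡ 46 (mod 314)
So 250^16 ≡ 46 (mod 314).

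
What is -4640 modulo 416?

352

-4640 = -12·416 + 352, so -4640 ≡ 352 (mod 416).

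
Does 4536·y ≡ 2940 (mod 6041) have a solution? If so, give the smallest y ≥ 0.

560

gcd(4536, 6041) = 7, and 7 | 2940, so solutions exist.
Divide through by 7: 648·y mod 863 = 420.
648⁻¹ ≡ 289 (mod 863).
y ≡ 289·420 ≡ 560 (mod 863).
The smallest non-negative solution is y = 560.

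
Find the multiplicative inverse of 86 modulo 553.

508

553 = 6·86 + 37
86 = 2·37 + 12
37 = 3·12 + 1
12 = 12·1 + 0
gcd(86, 553) = 1, so the inverse exists.
Back-substitute for 1:
1 = 1·37 − 3·12
  = −3·86 + 7·37
  = 7·553 − 45·86
So 86⁻¹ ≡ −45 ≡ 508 (mod 553).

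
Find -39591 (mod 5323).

-39591 = -8*5323 + 2993, so -39591 ≡ 2993 (mod 5323).

2993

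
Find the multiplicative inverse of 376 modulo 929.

929 = 2*376 + 177
376 = 2*177 + 22
177 = 8*22 + 1
22 = 22*1 + 0
gcd(376, 929) = 1, so the inverse exists.
Back-substitute for 1:
1 = 1*177 − 8*22
  = −8*376 + 17*177
  = 17*929 − 42*376
So 376⁻¹ ≡ −42 ≡ 887 (mod 929).

887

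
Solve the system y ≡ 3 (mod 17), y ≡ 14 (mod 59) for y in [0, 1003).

17⁻¹ mod 59: 17×7 ≡ 1 (mod 59), so 17⁻¹ ≡ 7.
y = 3 + 17×((14 − 3)×7 mod 59) = 3 + 17×18 = 309.
Check: 309 mod 17 = 3, 309 mod 59 = 14. ✓

309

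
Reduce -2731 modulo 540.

-2731 = -6×540 + 509, so -2731 ≡ 509 (mod 540).

509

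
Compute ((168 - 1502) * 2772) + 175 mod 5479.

652

168 - 1502 = -1334 ≡ 4145 (mod 5479)
4145 * 2772 = 11489940 ≡ 477 (mod 5479)
477 + 175 = 652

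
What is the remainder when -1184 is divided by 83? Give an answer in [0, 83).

61

-1184 = -15·83 + 61, so -1184 ≡ 61 (mod 83).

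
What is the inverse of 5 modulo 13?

8

Apply the Euclidean algorithm and back-substitute:
13 = 2·5 + 3
5 = 1·3 + 2
3 = 1·2 + 1
2 = 2·1 + 0
gcd(5, 13) = 1, so the inverse exists.
Back-substitute for 1:
1 = 1·3 − 1·2
  = −1·5 + 2·3
  = 2·13 − 5·5
So 5⁻¹ ≡ −5 ≡ 8 (mod 13).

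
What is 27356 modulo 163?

27356 = 167*163 + 135, so 27356 ≡ 135 (mod 163).

135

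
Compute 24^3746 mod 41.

33

Compute successive squares:
3746 in binary is 111010100010, i.e. 3746 = 2048 + 1024 + 512 + 128 + 32 + 2.
24^1 ≡ 24 (mod 41)
24^2 ≡ 24^2 = 576 ≡ 2 (mod 41)
24^4 ≡ 2^2 = 4 (mod 41)
24^8 ≡ 4^2 = 16 (mod 41)
24^16 ≡ 16^2 = 256 ≡ 10 (mod 41)
24^32 ≡ 10^2 = 100 ≡ 18 (mod 41)
24^64 ≡ 18^2 = 324 ≡ 37 (mod 41)
24^128 ≡ 37^2 = 1369 ≡ 16 (mod 41)
24^256 ≡ 16^2 = 256 ≡ 10 (mod 41)
24^512 ≡ 10^2 = 100 ≡ 18 (mod 41)
24^1024 ≡ 18^2 = 324 ≡ 37 (mod 41)
24^2048 ≡ 37^2 = 1369 ≡ 16 (mod 41)
24^3746 = 24^2048 * 24^1024 * 24^512 * 24^128 * 24^32 * 24^2 ≡ 16 * 37 * 18 * 16 * 18 * 2 (mod 41).
Accumulate the product:
16 * 37 = 592 ≡ 18
18 * 18 = 324 ≡ 37
37 * 16 = 592 ≡ 18
18 * 18 = 324 ≡ 37
37 * 2 = 74 ≡ 33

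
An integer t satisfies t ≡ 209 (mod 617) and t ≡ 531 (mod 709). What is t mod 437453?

617⁻¹ mod 709: 617·131 ≡ 1 (mod 709), so 617⁻¹ ≡ 131.
t = 209 + 617·((531 − 209)·131 mod 709) = 209 + 617·351 = 216776.
Check: 216776 mod 617 = 209, 216776 mod 709 = 531. ✓

216776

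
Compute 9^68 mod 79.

Using repeated squaring:
9^1 ≡ 9 (mod 79)
9^2 ≡ 9^2 = 81 ≡ 2 (mod 79)
9^4 ≡ 2^2 = 4 (mod 79)
9^8 ≡ 4^2 = 16 (mod 79)
9^16 ≡ 16^2 = 256 ≡ 19 (mod 79)
9^32 ≡ 19^2 = 361 ≡ 45 (mod 79)
9^64 ≡ 45^2 = 2025 ≡ 50 (mod 79)
9^68 = 9^64 * 9^4 ≡ 50 * 4 (mod 79).
50 * 4 = 200 ≡ 42 (mod 79).

42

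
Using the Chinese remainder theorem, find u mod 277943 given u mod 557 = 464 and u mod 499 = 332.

104623

557⁻¹ mod 499: 557·456 ≡ 1 (mod 499), so 557⁻¹ ≡ 456.
u = 464 + 557·((332 − 464)·456 mod 499) = 464 + 557·187 = 104623.
Check: 104623 mod 557 = 464, 104623 mod 499 = 332. ✓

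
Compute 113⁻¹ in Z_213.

164

Run the extended Euclidean algorithm:
213 = 1·113 + 100
113 = 1·100 + 13
100 = 7·13 + 9
13 = 1·9 + 4
9 = 2·4 + 1
4 = 4·1 + 0
gcd(113, 213) = 1, so the inverse exists.
Bézout: 1 = 26·213 − 49·113.
So 113⁻¹ ≡ −49 ≡ 164 (mod 213).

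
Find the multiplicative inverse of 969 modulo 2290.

2290 = 2·969 + 352
969 = 2·352 + 265
352 = 1·265 + 87
265 = 3·87 + 4
87 = 21·4 + 3
4 = 1·3 + 1
3 = 3·1 + 0
gcd(969, 2290) = 1, so the inverse exists.
Bézout: 1 = −245·2290 + 579·969.
So 969⁻¹ ≡ 579 (mod 2290).

579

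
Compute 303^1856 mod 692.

Using repeated squaring:
303^1 ≡ 303 (mod 692)
303^2 ≡ 303^2 = 91809 ≡ 465 (mod 692)
303^4 ≡ 465^2 = 216225 ≡ 321 (mod 692)
303^8 ≡ 321^2 = 103041 ≡ 625 (mod 692)
303^16 ≡ 625^2 = 390625 ≡ 337 (mod 692)
303^32 ≡ 337^2 = 113569 ≡ 81 (mod 692)
303^64 ≡ 81^2 = 6561 ≡ 333 (mod 692)
303^128 ≡ 333^2 = 110889 ≡ 169 (mod 692)
303^256 ≡ 169^2 = 28561 ≡ 189 (mod 692)
303^512 ≡ 189^2 = 35721 ≡ 429 (mod 692)
303^1024 ≡ 429^2 = 184041 ≡ 661 (mod 692)
303^1856 = 303^1024 * 303^512 * 303^256 * 303^64 ≡ 661 * 429 * 189 * 333 (mod 692).
Accumulate the product:
661 * 429 = 283569 ≡ 541
541 * 189 = 102249 ≡ 525
525 * 333 = 174825 ≡ 441

441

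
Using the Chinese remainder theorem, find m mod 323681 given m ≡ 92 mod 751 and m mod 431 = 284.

130015

751⁻¹ mod 431: 751·66 ≡ 1 (mod 431), so 751⁻¹ ≡ 66.
m = 92 + 751·((284 − 92)·66 mod 431) = 92 + 751·173 = 130015.
Check: 130015 mod 751 = 92, 130015 mod 431 = 284. ✓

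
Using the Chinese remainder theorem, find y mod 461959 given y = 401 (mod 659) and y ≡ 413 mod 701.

132201

659⁻¹ mod 701: 659×484 ≡ 1 (mod 701), so 659⁻¹ ≡ 484.
y = 401 + 659×((413 − 401)×484 mod 701) = 401 + 659×200 = 132201.
Check: 132201 mod 659 = 401, 132201 mod 701 = 413. ✓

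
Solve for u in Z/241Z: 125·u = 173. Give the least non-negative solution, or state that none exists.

92

gcd(125, 241) = 1, so a unique solution mod 241 exists.
125⁻¹ ≡ 27 (mod 241).
u ≡ 27·173 ≡ 92 (mod 241).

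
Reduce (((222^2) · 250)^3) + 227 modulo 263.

(222)^2 ≡ 103 (mod 263)
103 · 250 = 25750 ≡ 239 (mod 263)
(239)^3 ≡ 115 (mod 263)
115 + 227 = 342 ≡ 79 (mod 263)

79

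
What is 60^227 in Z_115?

65

60^1 ≡ 60 (mod 115)
60^2 ≡ 60^2 = 3600 ≡ 35 (mod 115)
60^4 ≡ 35^2 = 1225 ≡ 75 (mod 115)
60^8 ≡ 75^2 = 5625 ≡ 105 (mod 115)
60^16 ≡ 105^2 = 11025 ≡ 100 (mod 115)
60^32 ≡ 100^2 = 10000 ≡ 110 (mod 115)
60^64 ≡ 110^2 = 12100 ≡ 25 (mod 115)
60^128 ≡ 25^2 = 625 ≡ 50 (mod 115)
60^227 = 60^128 * 60^64 * 60^32 * 60^2 * 60^1 ≡ 50 * 25 * 110 * 35 * 60 (mod 115).
Accumulate the product:
50 * 25 = 1250 ≡ 100
100 * 110 = 11000 ≡ 75
75 * 35 = 2625 ≡ 95
95 * 60 = 5700 ≡ 65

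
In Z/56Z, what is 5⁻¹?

45

Run the extended Euclidean algorithm:
56 = 11×5 + 1
5 = 5×1 + 0
gcd(5, 56) = 1, so the inverse exists.
Bézout: 1 = 1×56 − 11×5.
So 5⁻¹ ≡ −11 ≡ 45 (mod 56).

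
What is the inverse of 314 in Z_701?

Run the extended Euclidean algorithm:
701 = 2×314 + 73
314 = 4×73 + 22
73 = 3×22 + 7
22 = 3×7 + 1
7 = 7×1 + 0
gcd(314, 701) = 1, so the inverse exists.
Back-substitute for 1:
1 = 1×22 − 3×7
  = −3×73 + 10×22
  = 10×314 − 43×73
  = −43×701 + 96×314
So 314⁻¹ ≡ 96 (mod 701).

96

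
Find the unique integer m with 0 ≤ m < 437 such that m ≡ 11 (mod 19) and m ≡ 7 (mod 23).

30

19⁻¹ mod 23: 19*17 ≡ 1 (mod 23), so 19⁻¹ ≡ 17.
m = 11 + 19*((7 − 11)*17 mod 23) = 11 + 19*1 = 30.
Check: 30 mod 19 = 11, 30 mod 23 = 7. ✓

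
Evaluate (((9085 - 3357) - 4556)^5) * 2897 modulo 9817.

2559

9085 - 3357 = 5728
5728 - 4556 = 1172
(1172)^5 ≡ 804 (mod 9817)
804 * 2897 = 2329188 ≡ 2559 (mod 9817)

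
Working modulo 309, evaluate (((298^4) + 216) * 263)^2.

(298)^4 ≡ 118 (mod 309)
118 + 216 = 334 ≡ 25 (mod 309)
25 * 263 = 6575 ≡ 86 (mod 309)
(86)^2 ≡ 289 (mod 309)

289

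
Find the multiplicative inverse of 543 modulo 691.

14

Run the extended Euclidean algorithm:
691 = 1·543 + 148
543 = 3·148 + 99
148 = 1·99 + 49
99 = 2·49 + 1
49 = 49·1 + 0
gcd(543, 691) = 1, so the inverse exists.
Bézout: 1 = −11·691 + 14·543.
So 543⁻¹ ≡ 14 (mod 691).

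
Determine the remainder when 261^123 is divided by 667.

87

Compute successive squares:
123 in binary is 1111011, i.e. 123 = 64 + 32 + 16 + 8 + 2 + 1.
261^1 ≡ 261 (mod 667)
261^2 ≡ 261^2 = 68121 ≡ 87 (mod 667)
261^4 ≡ 87^2 = 7569 ≡ 232 (mod 667)
261^8 ≡ 232^2 = 53824 ≡ 464 (mod 667)
261^16 ≡ 464^2 = 215296 ≡ 522 (mod 667)
261^32 ≡ 522^2 = 272484 ≡ 348 (mod 667)
261^64 ≡ 348^2 = 121104 ≡ 377 (mod 667)
261^123 = 261^64 · 261^32 · 261^16 · 261^8 · 261^2 · 261^1 ≡ 377 · 348 · 522 · 464 · 87 · 261 (mod 667).
Accumulate the product:
377 · 348 = 131196 ≡ 464
464 · 522 = 242208 ≡ 87
87 · 464 = 40368 ≡ 348
348 · 87 = 30276 ≡ 261
261 · 261 = 68121 ≡ 87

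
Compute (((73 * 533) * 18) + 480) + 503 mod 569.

73 * 533 = 38909 ≡ 217 (mod 569)
217 * 18 = 3906 ≡ 492 (mod 569)
492 + 480 = 972 ≡ 403 (mod 569)
403 + 503 = 906 ≡ 337 (mod 569)

337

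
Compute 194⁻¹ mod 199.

159

199 = 1·194 + 5
194 = 38·5 + 4
5 = 1·4 + 1
4 = 4·1 + 0
gcd(194, 199) = 1, so the inverse exists.
Bézout: 1 = 39·199 − 40·194.
So 194⁻¹ ≡ −40 ≡ 159 (mod 199).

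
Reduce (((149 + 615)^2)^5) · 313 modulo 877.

573

149 + 615 = 764
(764)^2 ≡ 491 (mod 877)
(491)^5 ≡ 834 (mod 877)
834 · 313 = 261042 ≡ 573 (mod 877)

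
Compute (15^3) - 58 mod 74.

(15)^3 ≡ 45 (mod 74)
45 - 58 = -13 ≡ 61 (mod 74)

61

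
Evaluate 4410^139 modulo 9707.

5301

Compute successive squares:
139 in binary is 10001011, i.e. 139 = 128 + 8 + 2 + 1.
4410^1 ≡ 4410 (mod 9707)
4410^2 ≡ 4410^2 = 19448100 ≡ 4979 (mod 9707)
4410^4 ≡ 4979^2 = 24790441 ≡ 8470 (mod 9707)
4410^8 ≡ 8470^2 = 71740900 ≡ 6170 (mod 9707)
4410^16 ≡ 6170^2 = 38068900 ≡ 7753 (mod 9707)
4410^32 ≡ 7753^2 = 60109009 ≡ 3265 (mod 9707)
4410^64 ≡ 3265^2 = 10660225 ≡ 1939 (mod 9707)
4410^128 ≡ 1939^2 = 3759721 ≡ 3112 (mod 9707)
4410^139 = 4410^128 × 4410^8 × 4410^2 × 4410^1 ≡ 3112 × 6170 × 4979 × 4410 (mod 9707).
Accumulate the product:
3112 × 6170 = 19201040 ≡ 594
594 × 4979 = 2957526 ≡ 6598
6598 × 4410 = 29097180 ≡ 5301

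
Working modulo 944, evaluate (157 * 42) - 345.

157 * 42 = 6594 ≡ 930 (mod 944)
930 - 345 = 585

585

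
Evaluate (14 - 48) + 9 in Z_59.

34

14 - 48 = -34 ≡ 25 (mod 59)
25 + 9 = 34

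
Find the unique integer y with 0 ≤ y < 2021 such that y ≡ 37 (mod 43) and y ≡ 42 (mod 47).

43⁻¹ mod 47: 43*35 ≡ 1 (mod 47), so 43⁻¹ ≡ 35.
y = 37 + 43*((42 − 37)*35 mod 47) = 37 + 43*34 = 1499.

1499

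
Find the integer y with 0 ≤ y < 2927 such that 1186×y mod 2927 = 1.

1271

Apply the Euclidean algorithm and back-substitute:
2927 = 2×1186 + 555
1186 = 2×555 + 76
555 = 7×76 + 23
76 = 3×23 + 7
23 = 3×7 + 2
7 = 3×2 + 1
2 = 2×1 + 0
gcd(1186, 2927) = 1, so the inverse exists.
Back-substitute for 1:
1 = 1×7 − 3×2
  = −3×23 + 10×7
  = 10×76 − 33×23
  = −33×555 + 241×76
  = 241×1186 − 515×555
  = −515×2927 + 1271×1186
So 1186⁻¹ ≡ 1271 (mod 2927).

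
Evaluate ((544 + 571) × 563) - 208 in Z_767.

544 + 571 = 1115 ≡ 348 (mod 767)
348 × 563 = 195924 ≡ 339 (mod 767)
339 - 208 = 131

131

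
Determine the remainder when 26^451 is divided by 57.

26

Using repeated squaring:
26^1 ≡ 26 (mod 57)
26^2 ≡ 26^2 = 676 ≡ 49 (mod 57)
26^4 ≡ 49^2 = 2401 ≡ 7 (mod 57)
26^8 ≡ 7^2 = 49 (mod 57)
26^16 ≡ 49^2 = 2401 ≡ 7 (mod 57)
26^32 ≡ 7^2 = 49 (mod 57)
26^64 ≡ 49^2 = 2401 ≡ 7 (mod 57)
26^128 ≡ 7^2 = 49 (mod 57)
26^256 ≡ 49^2 = 2401 ≡ 7 (mod 57)
26^451 = 26^256 * 26^128 * 26^64 * 26^2 * 26^1 ≡ 7 * 49 * 7 * 49 * 26 (mod 57).
Accumulate the product:
7 * 49 = 343 ≡ 1
1 * 7 = 7
7 * 49 = 343 ≡ 1
1 * 26 = 26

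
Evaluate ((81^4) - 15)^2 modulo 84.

72

(81)^4 ≡ 81 (mod 84)
81 - 15 = 66
(66)^2 ≡ 72 (mod 84)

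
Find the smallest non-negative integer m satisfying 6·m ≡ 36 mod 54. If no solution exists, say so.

gcd(6, 54) = 6, and 6 | 36, so solutions exist.
Divide through by 6: 1·m ≡ 6 mod 9.
1⁻¹ ≡ 1 (mod 9).
m ≡ 1·6 ≡ 6 (mod 9).
The smallest non-negative solution is m = 6.

6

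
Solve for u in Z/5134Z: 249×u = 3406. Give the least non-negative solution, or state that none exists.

gcd(249, 5134) = 1, so a unique solution mod 5134 exists.
249⁻¹ ≡ 3567 (mod 5134).
u ≡ 3567×3406 ≡ 2158 (mod 5134).

2158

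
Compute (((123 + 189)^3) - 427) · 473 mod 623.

18

123 + 189 = 312
(312)^3 ≡ 78 (mod 623)
78 - 427 = -349 ≡ 274 (mod 623)
274 · 473 = 129602 ≡ 18 (mod 623)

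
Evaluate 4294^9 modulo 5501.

Compute successive squares:
9 in binary is 1001, i.e. 9 = 8 + 1.
4294^1 ≡ 4294 (mod 5501)
4294^2 ≡ 4294^2 = 18438436 ≡ 4585 (mod 5501)
4294^4 ≡ 4585^2 = 21022225 ≡ 2904 (mod 5501)
4294^8 ≡ 2904^2 = 8433216 ≡ 183 (mod 5501)
4294^9 = 4294^8 · 4294^1 ≡ 183 · 4294 (mod 5501).
183 · 4294 = 785802 ≡ 4660 (mod 5501).

4660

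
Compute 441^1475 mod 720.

1475 in binary is 10111000011, i.e. 1475 = 1024 + 256 + 128 + 64 + 2 + 1.
441^1 ≡ 441 (mod 720)
441^2 ≡ 441^2 = 194481 ≡ 81 (mod 720)
441^4 ≡ 81^2 = 6561 ≡ 81 (mod 720)
441^8 ≡ 81^2 = 6561 ≡ 81 (mod 720)
441^16 ≡ 81^2 = 6561 ≡ 81 (mod 720)
441^32 ≡ 81^2 = 6561 ≡ 81 (mod 720)
441^64 ≡ 81^2 = 6561 ≡ 81 (mod 720)
441^128 ≡ 81^2 = 6561 ≡ 81 (mod 720)
441^256 ≡ 81^2 = 6561 ≡ 81 (mod 720)
441^512 ≡ 81^2 = 6561 ≡ 81 (mod 720)
441^1024 ≡ 81^2 = 6561 ≡ 81 (mod 720)
441^1475 = 441^1024 · 441^256 · 441^128 · 441^64 · 441^2 · 441^1 ≡ 81 · 81 · 81 · 81 · 81 · 441 (mod 720).
Accumulate the product:
81 · 81 = 6561 ≡ 81
81 · 81 = 6561 ≡ 81
81 · 81 = 6561 ≡ 81
81 · 81 = 6561 ≡ 81
81 · 441 = 35721 ≡ 441

441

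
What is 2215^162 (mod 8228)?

7573

By square-and-multiply:
2215^1 ≡ 2215 (mod 8228)
2215^2 ≡ 2215^2 = 4906225 ≡ 2337 (mod 8228)
2215^4 ≡ 2337^2 = 5461569 ≡ 6405 (mod 8228)
2215^8 ≡ 6405^2 = 41024025 ≡ 7445 (mod 8228)
2215^16 ≡ 7445^2 = 55428025 ≡ 4217 (mod 8228)
2215^32 ≡ 4217^2 = 17783089 ≡ 2381 (mod 8228)
2215^64 ≡ 2381^2 = 5669161 ≡ 69 (mod 8228)
2215^128 ≡ 69^2 = 4761 (mod 8228)
2215^162 = 2215^128 * 2215^32 * 2215^2 ≡ 4761 * 2381 * 2337 (mod 8228).
Accumulate the product:
4761 * 2381 = 11335941 ≡ 5985
5985 * 2337 = 13986945 ≡ 7573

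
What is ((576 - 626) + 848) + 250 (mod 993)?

576 - 626 = -50 ≡ 943 (mod 993)
943 + 848 = 1791 ≡ 798 (mod 993)
798 + 250 = 1048 ≡ 55 (mod 993)

55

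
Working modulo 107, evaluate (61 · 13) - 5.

39

61 · 13 = 793 ≡ 44 (mod 107)
44 - 5 = 39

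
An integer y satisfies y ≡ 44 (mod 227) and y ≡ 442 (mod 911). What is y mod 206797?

227⁻¹ mod 911: 227·606 ≡ 1 (mod 911), so 227⁻¹ ≡ 606.
y = 44 + 227·((442 − 44)·606 mod 911) = 44 + 227·684 = 155312.
Check: 155312 mod 227 = 44, 155312 mod 911 = 442. ✓

155312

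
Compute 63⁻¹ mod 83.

29

Run the extended Euclidean algorithm:
83 = 1×63 + 20
63 = 3×20 + 3
20 = 6×3 + 2
3 = 1×2 + 1
2 = 2×1 + 0
gcd(63, 83) = 1, so the inverse exists.
Bézout: 1 = −22×83 + 29×63.
So 63⁻¹ ≡ 29 (mod 83).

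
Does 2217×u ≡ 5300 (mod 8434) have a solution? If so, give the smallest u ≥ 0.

6112

gcd(2217, 8434) = 1, so a unique solution mod 8434 exists.
2217⁻¹ ≡ 5383 (mod 8434).
u ≡ 5383×5300 ≡ 6112 (mod 8434).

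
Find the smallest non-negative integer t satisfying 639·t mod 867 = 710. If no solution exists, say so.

no solution

gcd(639, 867) = 3, and 3 does not divide 710.
So the congruence has no solution.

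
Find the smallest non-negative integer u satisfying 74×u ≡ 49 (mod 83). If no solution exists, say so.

gcd(74, 83) = 1, so a unique solution mod 83 exists.
74⁻¹ ≡ 46 (mod 83).
u ≡ 46×49 ≡ 13 (mod 83).

13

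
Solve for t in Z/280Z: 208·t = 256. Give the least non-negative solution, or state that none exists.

gcd(208, 280) = 8, and 8 | 256, so solutions exist.
Divide through by 8: 26·t mod 35 = 32.
26⁻¹ ≡ 31 (mod 35).
t ≡ 31·32 ≡ 12 (mod 35).
The smallest non-negative solution is t = 12.

12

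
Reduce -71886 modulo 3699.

2094

-71886 = -20·3699 + 2094, so -71886 ≡ 2094 (mod 3699).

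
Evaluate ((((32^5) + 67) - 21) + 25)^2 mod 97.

(32)^5 ≡ 95 (mod 97)
95 + 67 = 162 ≡ 65 (mod 97)
65 - 21 = 44
44 + 25 = 69
(69)^2 ≡ 8 (mod 97)

8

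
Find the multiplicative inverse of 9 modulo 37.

37 = 4×9 + 1
9 = 9×1 + 0
gcd(9, 37) = 1, so the inverse exists.
Bézout: 1 = 1×37 − 4×9.
So 9⁻¹ ≡ −4 ≡ 33 (mod 37).

33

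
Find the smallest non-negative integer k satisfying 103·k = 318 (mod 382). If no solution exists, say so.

348

gcd(103, 382) = 1, so a unique solution mod 382 exists.
103⁻¹ ≡ 293 (mod 382).
k ≡ 293·318 ≡ 348 (mod 382).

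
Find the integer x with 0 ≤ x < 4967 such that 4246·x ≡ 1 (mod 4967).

4967 = 1*4246 + 721
4246 = 5*721 + 641
721 = 1*641 + 80
641 = 8*80 + 1
80 = 80*1 + 0
gcd(4246, 4967) = 1, so the inverse exists.
Bézout: 1 = −53*4967 + 62*4246.
So 4246⁻¹ ≡ 62 (mod 4967).

62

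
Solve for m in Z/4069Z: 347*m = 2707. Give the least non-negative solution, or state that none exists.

gcd(347, 4069) = 1, so a unique solution mod 4069 exists.
347⁻¹ ≡ 3084 (mod 4069).
m ≡ 3084*2707 ≡ 2869 (mod 4069).

2869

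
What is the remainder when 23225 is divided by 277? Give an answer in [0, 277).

234

23225 = 83×277 + 234, so 23225 ≡ 234 (mod 277).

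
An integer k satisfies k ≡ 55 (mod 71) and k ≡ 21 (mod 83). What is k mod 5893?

71⁻¹ mod 83: 71*76 ≡ 1 (mod 83), so 71⁻¹ ≡ 76.
k = 55 + 71*((21 − 55)*76 mod 83) = 55 + 71*72 = 5167.

5167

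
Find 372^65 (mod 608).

64

65 in binary is 1000001, i.e. 65 = 64 + 1.
372^1 ≡ 372 (mod 608)
372^2 ≡ 372^2 = 138384 ≡ 368 (mod 608)
372^4 ≡ 368^2 = 135424 ≡ 448 (mod 608)
372^8 ≡ 448^2 = 200704 ≡ 64 (mod 608)
372^16 ≡ 64^2 = 4096 ≡ 448 (mod 608)
372^32 ≡ 448^2 = 200704 ≡ 64 (mod 608)
372^64 ≡ 64^2 = 4096 ≡ 448 (mod 608)
372^65 = 372^64 · 372^1 ≡ 448 · 372 (mod 608).
448 · 372 = 166656 ≡ 64 (mod 608).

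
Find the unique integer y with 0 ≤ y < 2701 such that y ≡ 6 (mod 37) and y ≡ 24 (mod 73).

1338

37⁻¹ mod 73: 37·2 ≡ 1 (mod 73), so 37⁻¹ ≡ 2.
y = 6 + 37·((24 − 6)·2 mod 73) = 6 + 37·36 = 1338.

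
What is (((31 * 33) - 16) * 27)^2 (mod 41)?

31 * 33 = 1023 ≡ 39 (mod 41)
39 - 16 = 23
23 * 27 = 621 ≡ 6 (mod 41)
(6)^2 ≡ 36 (mod 41)

36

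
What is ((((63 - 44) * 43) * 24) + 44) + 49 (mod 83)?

63 - 44 = 19
19 * 43 = 817 ≡ 70 (mod 83)
70 * 24 = 1680 ≡ 20 (mod 83)
20 + 44 = 64
64 + 49 = 113 ≡ 30 (mod 83)

30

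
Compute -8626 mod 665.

-8626 = -13*665 + 19, so -8626 ≡ 19 (mod 665).

19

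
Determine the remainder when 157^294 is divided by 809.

807

294 in binary is 100100110, i.e. 294 = 256 + 32 + 4 + 2.
157^1 ≡ 157 (mod 809)
157^2 ≡ 157^2 = 24649 ≡ 379 (mod 809)
157^4 ≡ 379^2 = 143641 ≡ 448 (mod 809)
157^8 ≡ 448^2 = 200704 ≡ 72 (mod 809)
157^16 ≡ 72^2 = 5184 ≡ 330 (mod 809)
157^32 ≡ 330^2 = 108900 ≡ 494 (mod 809)
157^64 ≡ 494^2 = 244036 ≡ 527 (mod 809)
157^128 ≡ 527^2 = 277729 ≡ 242 (mod 809)
157^256 ≡ 242^2 = 58564 ≡ 316 (mod 809)
157^294 = 157^256 · 157^32 · 157^4 · 157^2 ≡ 316 · 494 · 448 · 379 (mod 809).
Accumulate the product:
316 · 494 = 156104 ≡ 776
776 · 448 = 347648 ≡ 587
587 · 379 = 222473 ≡ 807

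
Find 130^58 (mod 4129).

2471

58 in binary is 111010, i.e. 58 = 32 + 16 + 8 + 2.
130^1 ≡ 130 (mod 4129)
130^2 ≡ 130^2 = 16900 ≡ 384 (mod 4129)
130^4 ≡ 384^2 = 147456 ≡ 2941 (mod 4129)
130^8 ≡ 2941^2 = 8649481 ≡ 3355 (mod 4129)
130^16 ≡ 3355^2 = 11256025 ≡ 371 (mod 4129)
130^32 ≡ 371^2 = 137641 ≡ 1384 (mod 4129)
130^58 = 130^32 × 130^16 × 130^8 × 130^2 ≡ 1384 × 371 × 3355 × 384 (mod 4129).
Accumulate the product:
1384 × 371 = 513464 ≡ 1468
1468 × 3355 = 4925140 ≡ 3372
3372 × 384 = 1294848 ≡ 2471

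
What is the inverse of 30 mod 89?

By the extended Euclidean algorithm:
89 = 2·30 + 29
30 = 1·29 + 1
29 = 29·1 + 0
gcd(30, 89) = 1, so the inverse exists.
Back-substitute for 1:
1 = 1·30 − 1·29
  = −1·89 + 3·30
So 30⁻¹ ≡ 3 (mod 89).

3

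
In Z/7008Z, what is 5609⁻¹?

By the extended Euclidean algorithm:
7008 = 1*5609 + 1399
5609 = 4*1399 + 13
1399 = 107*13 + 8
13 = 1*8 + 5
8 = 1*5 + 3
5 = 1*3 + 2
3 = 1*2 + 1
2 = 2*1 + 0
gcd(5609, 7008) = 1, so the inverse exists.
Back-substitute for 1:
1 = 1*3 − 1*2
  = −1*5 + 2*3
  = 2*8 − 3*5
  = −3*13 + 5*8
  = 5*1399 − 538*13
  = −538*5609 + 2157*1399
  = 2157*7008 − 2695*5609
So 5609⁻¹ ≡ −2695 ≡ 4313 (mod 7008).

4313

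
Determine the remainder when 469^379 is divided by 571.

374

379 in binary is 101111011, i.e. 379 = 256 + 64 + 32 + 16 + 8 + 2 + 1.
469^1 ≡ 469 (mod 571)
469^2 ≡ 469^2 = 219961 ≡ 126 (mod 571)
469^4 ≡ 126^2 = 15876 ≡ 459 (mod 571)
469^8 ≡ 459^2 = 210681 ≡ 553 (mod 571)
469^16 ≡ 553^2 = 305809 ≡ 324 (mod 571)
469^32 ≡ 324^2 = 104976 ≡ 483 (mod 571)
469^64 ≡ 483^2 = 233289 ≡ 321 (mod 571)
469^128 ≡ 321^2 = 103041 ≡ 261 (mod 571)
469^256 ≡ 261^2 = 68121 ≡ 172 (mod 571)
469^379 = 469^256 × 469^64 × 469^32 × 469^16 × 469^8 × 469^2 × 469^1 ≡ 172 × 321 × 483 × 324 × 553 × 126 × 469 (mod 571).
Accumulate the product:
172 × 321 = 55212 ≡ 396
396 × 483 = 191268 ≡ 554
554 × 324 = 179496 ≡ 202
202 × 553 = 111706 ≡ 361
361 × 126 = 45486 ≡ 377
377 × 469 = 176813 ≡ 374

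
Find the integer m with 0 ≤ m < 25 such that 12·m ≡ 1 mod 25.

23

By the extended Euclidean algorithm:
25 = 2·12 + 1
12 = 12·1 + 0
gcd(12, 25) = 1, so the inverse exists.
Back-substitute for 1:
1 = 1·25 − 2·12
So 12⁻¹ ≡ −2 ≡ 23 (mod 25).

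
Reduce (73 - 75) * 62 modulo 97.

70

73 - 75 = -2 ≡ 95 (mod 97)
95 * 62 = 5890 ≡ 70 (mod 97)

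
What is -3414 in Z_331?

-3414 = -11·331 + 227, so -3414 ≡ 227 (mod 331).

227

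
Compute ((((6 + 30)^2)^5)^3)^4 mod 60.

36

6 + 30 = 36
(36)^2 ≡ 36 (mod 60)
(36)^5 ≡ 36 (mod 60)
(36)^3 ≡ 36 (mod 60)
(36)^4 ≡ 36 (mod 60)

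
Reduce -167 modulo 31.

19

-167 = -6×31 + 19, so -167 ≡ 19 (mod 31).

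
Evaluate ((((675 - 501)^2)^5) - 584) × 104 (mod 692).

675 - 501 = 174
(174)^2 ≡ 520 (mod 692)
(520)^5 ≡ 520 (mod 692)
520 - 584 = -64 ≡ 628 (mod 692)
628 × 104 = 65312 ≡ 264 (mod 692)

264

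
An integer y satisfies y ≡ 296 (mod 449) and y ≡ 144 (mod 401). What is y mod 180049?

148915

449⁻¹ mod 401: 449×259 ≡ 1 (mod 401), so 449⁻¹ ≡ 259.
y = 296 + 449×((144 − 296)×259 mod 401) = 296 + 449×331 = 148915.
Check: 148915 mod 449 = 296, 148915 mod 401 = 144. ✓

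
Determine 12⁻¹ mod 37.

34

Run the extended Euclidean algorithm:
37 = 3·12 + 1
12 = 12·1 + 0
gcd(12, 37) = 1, so the inverse exists.
Back-substitute for 1:
1 = 1·37 − 3·12
So 12⁻¹ ≡ −3 ≡ 34 (mod 37).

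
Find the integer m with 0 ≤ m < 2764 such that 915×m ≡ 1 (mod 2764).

Apply the Euclidean algorithm and back-substitute:
2764 = 3×915 + 19
915 = 48×19 + 3
19 = 6×3 + 1
3 = 3×1 + 0
gcd(915, 2764) = 1, so the inverse exists.
Back-substitute for 1:
1 = 1×19 − 6×3
  = −6×915 + 289×19
  = 289×2764 − 873×915
So 915⁻¹ ≡ −873 ≡ 1891 (mod 2764).

1891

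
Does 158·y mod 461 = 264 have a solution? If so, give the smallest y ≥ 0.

451

gcd(158, 461) = 1, so a unique solution mod 461 exists.
158⁻¹ ≡ 213 (mod 461).
y ≡ 213·264 ≡ 451 (mod 461).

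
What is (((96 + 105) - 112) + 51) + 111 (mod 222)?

96 + 105 = 201
201 - 112 = 89
89 + 51 = 140
140 + 111 = 251 ≡ 29 (mod 222)

29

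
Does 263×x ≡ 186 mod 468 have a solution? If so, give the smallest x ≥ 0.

426

gcd(263, 468) = 1, so a unique solution mod 468 exists.
263⁻¹ ≡ 347 (mod 468).
x ≡ 347×186 ≡ 426 (mod 468).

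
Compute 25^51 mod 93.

1

51 in binary is 110011, i.e. 51 = 32 + 16 + 2 + 1.
25^1 ≡ 25 (mod 93)
25^2 ≡ 25^2 = 625 ≡ 67 (mod 93)
25^4 ≡ 67^2 = 4489 ≡ 25 (mod 93)
25^8 ≡ 25^2 = 625 ≡ 67 (mod 93)
25^16 ≡ 67^2 = 4489 ≡ 25 (mod 93)
25^32 ≡ 25^2 = 625 ≡ 67 (mod 93)
25^51 = 25^32 · 25^16 · 25^2 · 25^1 ≡ 67 · 25 · 67 · 25 (mod 93).
Accumulate the product:
67 · 25 = 1675 ≡ 1
1 · 67 = 67
67 · 25 = 1675 ≡ 1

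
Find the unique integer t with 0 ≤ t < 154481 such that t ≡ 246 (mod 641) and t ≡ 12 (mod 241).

641⁻¹ mod 241: 641·144 ≡ 1 (mod 241), so 641⁻¹ ≡ 144.
t = 246 + 641·((12 − 246)·144 mod 241) = 246 + 641·44 = 28450.

28450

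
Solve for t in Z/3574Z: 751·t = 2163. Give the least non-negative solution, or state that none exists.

gcd(751, 3574) = 1, so a unique solution mod 3574 exists.
751⁻¹ ≡ 1323 (mod 3574).
t ≡ 1323·2163 ≡ 2449 (mod 3574).

2449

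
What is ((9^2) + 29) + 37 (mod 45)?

12

(9)^2 ≡ 36 (mod 45)
36 + 29 = 65 ≡ 20 (mod 45)
20 + 37 = 57 ≡ 12 (mod 45)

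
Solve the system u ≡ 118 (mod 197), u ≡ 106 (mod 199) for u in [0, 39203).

197⁻¹ mod 199: 197*99 ≡ 1 (mod 199), so 197⁻¹ ≡ 99.
u = 118 + 197*((106 − 118)*99 mod 199) = 118 + 197*6 = 1300.
Check: 1300 mod 197 = 118, 1300 mod 199 = 106. ✓

1300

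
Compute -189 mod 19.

-189 = -10*19 + 1, so -189 ≡ 1 (mod 19).

1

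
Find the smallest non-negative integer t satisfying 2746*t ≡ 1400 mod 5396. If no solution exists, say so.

gcd(2746, 5396) = 2, and 2 | 1400, so solutions exist.
Divide through by 2: 1373*t ≡ 700 (mod 2698).
1373⁻¹ ≡ 2417 (mod 2698).
t ≡ 2417*700 ≡ 254 (mod 2698).
The smallest non-negative solution is t = 254.

254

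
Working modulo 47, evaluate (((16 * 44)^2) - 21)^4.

12

16 * 44 = 704 ≡ 46 (mod 47)
(46)^2 ≡ 1 (mod 47)
1 - 21 = -20 ≡ 27 (mod 47)
(27)^4 ≡ 12 (mod 47)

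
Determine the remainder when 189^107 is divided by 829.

Compute successive squares:
107 in binary is 1101011, i.e. 107 = 64 + 32 + 8 + 2 + 1.
189^1 ≡ 189 (mod 829)
189^2 ≡ 189^2 = 35721 ≡ 74 (mod 829)
189^4 ≡ 74^2 = 5476 ≡ 502 (mod 829)
189^8 ≡ 502^2 = 252004 ≡ 817 (mod 829)
189^16 ≡ 817^2 = 667489 ≡ 144 (mod 829)
189^32 ≡ 144^2 = 20736 ≡ 11 (mod 829)
189^64 ≡ 11^2 = 121 (mod 829)
189^107 = 189^64 × 189^32 × 189^8 × 189^2 × 189^1 ≡ 121 × 11 × 817 × 74 × 189 (mod 829).
Accumulate the product:
121 × 11 = 1331 ≡ 502
502 × 817 = 410134 ≡ 608
608 × 74 = 44992 ≡ 226
226 × 189 = 42714 ≡ 435

435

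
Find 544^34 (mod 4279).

Compute successive squares:
544^1 ≡ 544 (mod 4279)
544^2 ≡ 544^2 = 295936 ≡ 685 (mod 4279)
544^4 ≡ 685^2 = 469225 ≡ 2814 (mod 4279)
544^8 ≡ 2814^2 = 7918596 ≡ 2446 (mod 4279)
544^16 ≡ 2446^2 = 5982916 ≡ 874 (mod 4279)
544^32 ≡ 874^2 = 763876 ≡ 2214 (mod 4279)
544^34 = 544^32 * 544^2 ≡ 2214 * 685 (mod 4279).
2214 * 685 = 1516590 ≡ 1824 (mod 4279).

1824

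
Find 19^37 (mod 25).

14

By square-and-multiply:
19^1 ≡ 19 (mod 25)
19^2 ≡ 19^2 = 361 ≡ 11 (mod 25)
19^4 ≡ 11^2 = 121 ≡ 21 (mod 25)
19^8 ≡ 21^2 = 441 ≡ 16 (mod 25)
19^16 ≡ 16^2 = 256 ≡ 6 (mod 25)
19^32 ≡ 6^2 = 36 ≡ 11 (mod 25)
19^37 = 19^32 × 19^4 × 19^1 ≡ 11 × 21 × 19 (mod 25).
Accumulate the product:
11 × 21 = 231 ≡ 6
6 × 19 = 114 ≡ 14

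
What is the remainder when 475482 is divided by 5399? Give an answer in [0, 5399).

370

475482 = 88·5399 + 370, so 475482 ≡ 370 (mod 5399).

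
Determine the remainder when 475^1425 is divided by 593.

333

Compute successive squares:
1425 in binary is 10110010001, i.e. 1425 = 1024 + 256 + 128 + 16 + 1.
475^1 ≡ 475 (mod 593)
475^2 ≡ 475^2 = 225625 ≡ 285 (mod 593)
475^4 ≡ 285^2 = 81225 ≡ 577 (mod 593)
475^8 ≡ 577^2 = 332929 ≡ 256 (mod 593)
475^16 ≡ 256^2 = 65536 ≡ 306 (mod 593)
475^32 ≡ 306^2 = 93636 ≡ 535 (mod 593)
475^64 ≡ 535^2 = 286225 ≡ 399 (mod 593)
475^128 ≡ 399^2 = 159201 ≡ 277 (mod 593)
475^256 ≡ 277^2 = 76729 ≡ 232 (mod 593)
475^512 ≡ 232^2 = 53824 ≡ 454 (mod 593)
475^1024 ≡ 454^2 = 206116 ≡ 345 (mod 593)
475^1425 = 475^1024 * 475^256 * 475^128 * 475^16 * 475^1 ≡ 345 * 232 * 277 * 306 * 475 (mod 593).
Accumulate the product:
345 * 232 = 80040 ≡ 578
578 * 277 = 160106 ≡ 589
589 * 306 = 180234 ≡ 555
555 * 475 = 263625 ≡ 333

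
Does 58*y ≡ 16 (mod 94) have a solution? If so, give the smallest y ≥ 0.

10

gcd(58, 94) = 2, and 2 | 16, so solutions exist.
Divide through by 2: 29*y ≡ 8 mod 47.
29⁻¹ ≡ 13 (mod 47).
y ≡ 13*8 ≡ 10 (mod 47).
The smallest non-negative solution is y = 10.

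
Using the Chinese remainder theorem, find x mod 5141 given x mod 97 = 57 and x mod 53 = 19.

1609

97⁻¹ mod 53: 97·47 ≡ 1 (mod 53), so 97⁻¹ ≡ 47.
x = 57 + 97·((19 − 57)·47 mod 53) = 57 + 97·16 = 1609.
Check: 1609 mod 97 = 57, 1609 mod 53 = 19. ✓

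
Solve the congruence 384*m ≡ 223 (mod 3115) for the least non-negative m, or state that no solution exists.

gcd(384, 3115) = 1, so a unique solution mod 3115 exists.
384⁻¹ ≡ 1014 (mod 3115).
m ≡ 1014*223 ≡ 1842 (mod 3115).

1842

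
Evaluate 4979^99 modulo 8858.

By square-and-multiply:
4979^1 ≡ 4979 (mod 8858)
4979^2 ≡ 4979^2 = 24790441 ≡ 5757 (mod 8858)
4979^4 ≡ 5757^2 = 33143049 ≡ 5271 (mod 8858)
4979^8 ≡ 5271^2 = 27783441 ≡ 4753 (mod 8858)
4979^16 ≡ 4753^2 = 22591009 ≡ 3109 (mod 8858)
4979^32 ≡ 3109^2 = 9665881 ≡ 1803 (mod 8858)
4979^64 ≡ 1803^2 = 3250809 ≡ 8781 (mod 8858)
4979^99 = 4979^64 · 4979^32 · 4979^2 · 4979^1 ≡ 8781 · 1803 · 5757 · 4979 (mod 8858).
Accumulate the product:
8781 · 1803 = 15832143 ≡ 2897
2897 · 5757 = 16678029 ≡ 7273
7273 · 4979 = 36212267 ≡ 763

763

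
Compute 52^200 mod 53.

52^1 ≡ 52 (mod 53)
52^2 ≡ 52^2 = 2704 ≡ 1 (mod 53)
52^4 ≡ 1^2 = 1 (mod 53)
52^8 ≡ 1^2 = 1 (mod 53)
52^16 ≡ 1^2 = 1 (mod 53)
52^32 ≡ 1^2 = 1 (mod 53)
52^64 ≡ 1^2 = 1 (mod 53)
52^128 ≡ 1^2 = 1 (mod 53)
52^200 = 52^128 × 52^64 × 52^8 ≡ 1 × 1 × 1 (mod 53).
Accumulate the product:
1 × 1 = 1
1 × 1 = 1

1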